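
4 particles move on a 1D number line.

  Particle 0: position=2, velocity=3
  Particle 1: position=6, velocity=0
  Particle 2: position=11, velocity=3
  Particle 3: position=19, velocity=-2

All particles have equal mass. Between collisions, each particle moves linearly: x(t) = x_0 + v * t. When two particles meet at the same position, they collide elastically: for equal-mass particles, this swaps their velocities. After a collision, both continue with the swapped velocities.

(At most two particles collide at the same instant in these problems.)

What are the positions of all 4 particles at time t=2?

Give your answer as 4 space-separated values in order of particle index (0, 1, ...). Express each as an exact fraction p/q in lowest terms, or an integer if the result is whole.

Answer: 6 8 15 17

Derivation:
Collision at t=4/3: particles 0 and 1 swap velocities; positions: p0=6 p1=6 p2=15 p3=49/3; velocities now: v0=0 v1=3 v2=3 v3=-2
Collision at t=8/5: particles 2 and 3 swap velocities; positions: p0=6 p1=34/5 p2=79/5 p3=79/5; velocities now: v0=0 v1=3 v2=-2 v3=3
Advance to t=2 (no further collisions before then); velocities: v0=0 v1=3 v2=-2 v3=3; positions = 6 8 15 17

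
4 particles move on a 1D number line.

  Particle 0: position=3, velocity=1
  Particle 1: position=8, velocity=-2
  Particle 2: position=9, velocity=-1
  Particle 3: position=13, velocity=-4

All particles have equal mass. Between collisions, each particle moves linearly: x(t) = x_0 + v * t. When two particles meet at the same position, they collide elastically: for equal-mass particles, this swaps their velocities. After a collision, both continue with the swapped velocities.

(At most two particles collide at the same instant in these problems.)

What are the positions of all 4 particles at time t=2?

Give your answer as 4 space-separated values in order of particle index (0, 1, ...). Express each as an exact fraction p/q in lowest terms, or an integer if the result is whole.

Collision at t=4/3: particles 2 and 3 swap velocities; positions: p0=13/3 p1=16/3 p2=23/3 p3=23/3; velocities now: v0=1 v1=-2 v2=-4 v3=-1
Collision at t=5/3: particles 0 and 1 swap velocities; positions: p0=14/3 p1=14/3 p2=19/3 p3=22/3; velocities now: v0=-2 v1=1 v2=-4 v3=-1
Collision at t=2: particles 1 and 2 swap velocities; positions: p0=4 p1=5 p2=5 p3=7; velocities now: v0=-2 v1=-4 v2=1 v3=-1
Advance to t=2 (no further collisions before then); velocities: v0=-2 v1=-4 v2=1 v3=-1; positions = 4 5 5 7

Answer: 4 5 5 7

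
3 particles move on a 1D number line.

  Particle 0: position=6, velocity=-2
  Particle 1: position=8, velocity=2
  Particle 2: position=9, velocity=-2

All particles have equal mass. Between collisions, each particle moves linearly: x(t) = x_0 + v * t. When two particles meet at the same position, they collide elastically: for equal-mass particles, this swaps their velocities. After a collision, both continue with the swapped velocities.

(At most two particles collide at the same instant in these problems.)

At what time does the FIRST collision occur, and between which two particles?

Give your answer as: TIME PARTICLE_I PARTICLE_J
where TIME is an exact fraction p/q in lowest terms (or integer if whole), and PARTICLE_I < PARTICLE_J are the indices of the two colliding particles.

Pair (0,1): pos 6,8 vel -2,2 -> not approaching (rel speed -4 <= 0)
Pair (1,2): pos 8,9 vel 2,-2 -> gap=1, closing at 4/unit, collide at t=1/4
Earliest collision: t=1/4 between 1 and 2

Answer: 1/4 1 2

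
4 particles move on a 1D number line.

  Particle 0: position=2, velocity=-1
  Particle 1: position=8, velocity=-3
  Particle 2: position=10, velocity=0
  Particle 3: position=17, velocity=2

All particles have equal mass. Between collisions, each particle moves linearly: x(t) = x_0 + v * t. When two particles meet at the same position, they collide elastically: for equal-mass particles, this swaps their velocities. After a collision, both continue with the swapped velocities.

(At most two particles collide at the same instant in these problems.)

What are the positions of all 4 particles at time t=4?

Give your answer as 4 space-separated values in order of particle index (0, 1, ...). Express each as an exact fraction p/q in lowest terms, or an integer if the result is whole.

Answer: -4 -2 10 25

Derivation:
Collision at t=3: particles 0 and 1 swap velocities; positions: p0=-1 p1=-1 p2=10 p3=23; velocities now: v0=-3 v1=-1 v2=0 v3=2
Advance to t=4 (no further collisions before then); velocities: v0=-3 v1=-1 v2=0 v3=2; positions = -4 -2 10 25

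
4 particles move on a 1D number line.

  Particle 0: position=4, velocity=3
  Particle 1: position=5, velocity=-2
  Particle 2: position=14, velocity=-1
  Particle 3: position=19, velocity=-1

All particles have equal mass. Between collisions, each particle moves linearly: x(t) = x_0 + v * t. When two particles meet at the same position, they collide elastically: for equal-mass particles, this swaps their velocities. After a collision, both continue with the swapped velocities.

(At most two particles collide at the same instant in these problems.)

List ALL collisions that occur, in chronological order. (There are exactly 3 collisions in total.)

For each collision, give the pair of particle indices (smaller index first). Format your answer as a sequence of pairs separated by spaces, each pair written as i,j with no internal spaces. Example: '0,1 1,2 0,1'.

Answer: 0,1 1,2 2,3

Derivation:
Collision at t=1/5: particles 0 and 1 swap velocities; positions: p0=23/5 p1=23/5 p2=69/5 p3=94/5; velocities now: v0=-2 v1=3 v2=-1 v3=-1
Collision at t=5/2: particles 1 and 2 swap velocities; positions: p0=0 p1=23/2 p2=23/2 p3=33/2; velocities now: v0=-2 v1=-1 v2=3 v3=-1
Collision at t=15/4: particles 2 and 3 swap velocities; positions: p0=-5/2 p1=41/4 p2=61/4 p3=61/4; velocities now: v0=-2 v1=-1 v2=-1 v3=3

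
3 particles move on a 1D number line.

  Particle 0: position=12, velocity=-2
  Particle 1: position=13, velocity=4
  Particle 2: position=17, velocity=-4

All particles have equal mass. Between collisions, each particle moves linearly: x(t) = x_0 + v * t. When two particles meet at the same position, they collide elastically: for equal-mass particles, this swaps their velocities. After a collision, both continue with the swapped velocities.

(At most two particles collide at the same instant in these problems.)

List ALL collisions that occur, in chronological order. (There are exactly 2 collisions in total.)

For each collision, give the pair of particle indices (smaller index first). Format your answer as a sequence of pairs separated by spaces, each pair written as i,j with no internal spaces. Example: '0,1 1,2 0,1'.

Answer: 1,2 0,1

Derivation:
Collision at t=1/2: particles 1 and 2 swap velocities; positions: p0=11 p1=15 p2=15; velocities now: v0=-2 v1=-4 v2=4
Collision at t=5/2: particles 0 and 1 swap velocities; positions: p0=7 p1=7 p2=23; velocities now: v0=-4 v1=-2 v2=4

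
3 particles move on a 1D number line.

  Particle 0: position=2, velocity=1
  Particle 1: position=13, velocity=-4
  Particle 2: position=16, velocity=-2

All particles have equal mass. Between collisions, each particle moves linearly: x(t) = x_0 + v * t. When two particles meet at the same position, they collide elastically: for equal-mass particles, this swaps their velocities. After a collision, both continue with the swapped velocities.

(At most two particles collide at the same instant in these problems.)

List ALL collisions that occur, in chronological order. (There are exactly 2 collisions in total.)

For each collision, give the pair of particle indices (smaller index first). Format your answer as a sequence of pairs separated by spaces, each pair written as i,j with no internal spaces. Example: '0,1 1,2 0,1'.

Answer: 0,1 1,2

Derivation:
Collision at t=11/5: particles 0 and 1 swap velocities; positions: p0=21/5 p1=21/5 p2=58/5; velocities now: v0=-4 v1=1 v2=-2
Collision at t=14/3: particles 1 and 2 swap velocities; positions: p0=-17/3 p1=20/3 p2=20/3; velocities now: v0=-4 v1=-2 v2=1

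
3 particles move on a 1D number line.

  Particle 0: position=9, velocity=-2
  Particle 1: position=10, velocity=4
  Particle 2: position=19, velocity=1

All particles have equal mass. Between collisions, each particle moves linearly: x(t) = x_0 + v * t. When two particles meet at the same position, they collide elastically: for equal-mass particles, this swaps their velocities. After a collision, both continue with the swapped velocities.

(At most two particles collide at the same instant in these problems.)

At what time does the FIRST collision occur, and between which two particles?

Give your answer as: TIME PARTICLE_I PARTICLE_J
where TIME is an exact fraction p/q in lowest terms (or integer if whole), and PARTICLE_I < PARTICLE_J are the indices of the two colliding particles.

Pair (0,1): pos 9,10 vel -2,4 -> not approaching (rel speed -6 <= 0)
Pair (1,2): pos 10,19 vel 4,1 -> gap=9, closing at 3/unit, collide at t=3
Earliest collision: t=3 between 1 and 2

Answer: 3 1 2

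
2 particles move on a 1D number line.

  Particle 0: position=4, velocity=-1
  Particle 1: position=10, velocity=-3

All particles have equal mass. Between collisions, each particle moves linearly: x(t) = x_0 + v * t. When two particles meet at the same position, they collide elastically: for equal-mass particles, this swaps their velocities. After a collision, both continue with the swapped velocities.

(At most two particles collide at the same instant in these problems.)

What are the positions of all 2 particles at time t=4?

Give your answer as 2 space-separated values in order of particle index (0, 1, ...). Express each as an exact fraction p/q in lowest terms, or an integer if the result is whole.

Collision at t=3: particles 0 and 1 swap velocities; positions: p0=1 p1=1; velocities now: v0=-3 v1=-1
Advance to t=4 (no further collisions before then); velocities: v0=-3 v1=-1; positions = -2 0

Answer: -2 0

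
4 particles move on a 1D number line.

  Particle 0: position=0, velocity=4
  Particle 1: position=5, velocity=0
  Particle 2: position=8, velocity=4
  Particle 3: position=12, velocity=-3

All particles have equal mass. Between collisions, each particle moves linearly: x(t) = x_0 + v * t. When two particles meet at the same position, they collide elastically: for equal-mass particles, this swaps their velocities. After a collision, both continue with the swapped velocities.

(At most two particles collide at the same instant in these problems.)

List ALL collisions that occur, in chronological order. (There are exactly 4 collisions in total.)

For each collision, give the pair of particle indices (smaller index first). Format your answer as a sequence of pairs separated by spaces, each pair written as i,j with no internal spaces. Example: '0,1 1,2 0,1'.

Collision at t=4/7: particles 2 and 3 swap velocities; positions: p0=16/7 p1=5 p2=72/7 p3=72/7; velocities now: v0=4 v1=0 v2=-3 v3=4
Collision at t=5/4: particles 0 and 1 swap velocities; positions: p0=5 p1=5 p2=33/4 p3=13; velocities now: v0=0 v1=4 v2=-3 v3=4
Collision at t=12/7: particles 1 and 2 swap velocities; positions: p0=5 p1=48/7 p2=48/7 p3=104/7; velocities now: v0=0 v1=-3 v2=4 v3=4
Collision at t=7/3: particles 0 and 1 swap velocities; positions: p0=5 p1=5 p2=28/3 p3=52/3; velocities now: v0=-3 v1=0 v2=4 v3=4

Answer: 2,3 0,1 1,2 0,1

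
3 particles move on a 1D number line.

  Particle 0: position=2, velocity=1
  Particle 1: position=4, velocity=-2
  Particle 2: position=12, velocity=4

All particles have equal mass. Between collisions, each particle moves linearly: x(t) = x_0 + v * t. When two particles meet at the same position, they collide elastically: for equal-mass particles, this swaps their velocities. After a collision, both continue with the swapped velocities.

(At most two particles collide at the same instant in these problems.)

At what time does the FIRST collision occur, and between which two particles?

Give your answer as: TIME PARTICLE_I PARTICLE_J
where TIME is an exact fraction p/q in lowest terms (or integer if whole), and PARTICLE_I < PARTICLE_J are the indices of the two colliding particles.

Pair (0,1): pos 2,4 vel 1,-2 -> gap=2, closing at 3/unit, collide at t=2/3
Pair (1,2): pos 4,12 vel -2,4 -> not approaching (rel speed -6 <= 0)
Earliest collision: t=2/3 between 0 and 1

Answer: 2/3 0 1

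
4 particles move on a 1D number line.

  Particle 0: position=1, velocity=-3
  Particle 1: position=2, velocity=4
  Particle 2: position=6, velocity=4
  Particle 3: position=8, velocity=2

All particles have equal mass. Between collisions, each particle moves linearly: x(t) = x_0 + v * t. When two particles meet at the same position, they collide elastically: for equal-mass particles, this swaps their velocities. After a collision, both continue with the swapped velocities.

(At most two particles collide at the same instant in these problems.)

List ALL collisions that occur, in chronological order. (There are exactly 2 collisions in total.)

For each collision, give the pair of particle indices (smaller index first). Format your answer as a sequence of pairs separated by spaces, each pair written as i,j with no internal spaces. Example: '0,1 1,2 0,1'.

Collision at t=1: particles 2 and 3 swap velocities; positions: p0=-2 p1=6 p2=10 p3=10; velocities now: v0=-3 v1=4 v2=2 v3=4
Collision at t=3: particles 1 and 2 swap velocities; positions: p0=-8 p1=14 p2=14 p3=18; velocities now: v0=-3 v1=2 v2=4 v3=4

Answer: 2,3 1,2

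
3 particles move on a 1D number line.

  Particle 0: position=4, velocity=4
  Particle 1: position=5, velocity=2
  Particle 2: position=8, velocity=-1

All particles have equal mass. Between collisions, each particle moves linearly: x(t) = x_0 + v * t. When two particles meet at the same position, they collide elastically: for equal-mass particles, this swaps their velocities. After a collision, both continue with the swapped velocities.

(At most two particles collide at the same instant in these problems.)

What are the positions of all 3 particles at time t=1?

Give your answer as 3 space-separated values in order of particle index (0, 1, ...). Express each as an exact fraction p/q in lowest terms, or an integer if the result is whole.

Collision at t=1/2: particles 0 and 1 swap velocities; positions: p0=6 p1=6 p2=15/2; velocities now: v0=2 v1=4 v2=-1
Collision at t=4/5: particles 1 and 2 swap velocities; positions: p0=33/5 p1=36/5 p2=36/5; velocities now: v0=2 v1=-1 v2=4
Collision at t=1: particles 0 and 1 swap velocities; positions: p0=7 p1=7 p2=8; velocities now: v0=-1 v1=2 v2=4
Advance to t=1 (no further collisions before then); velocities: v0=-1 v1=2 v2=4; positions = 7 7 8

Answer: 7 7 8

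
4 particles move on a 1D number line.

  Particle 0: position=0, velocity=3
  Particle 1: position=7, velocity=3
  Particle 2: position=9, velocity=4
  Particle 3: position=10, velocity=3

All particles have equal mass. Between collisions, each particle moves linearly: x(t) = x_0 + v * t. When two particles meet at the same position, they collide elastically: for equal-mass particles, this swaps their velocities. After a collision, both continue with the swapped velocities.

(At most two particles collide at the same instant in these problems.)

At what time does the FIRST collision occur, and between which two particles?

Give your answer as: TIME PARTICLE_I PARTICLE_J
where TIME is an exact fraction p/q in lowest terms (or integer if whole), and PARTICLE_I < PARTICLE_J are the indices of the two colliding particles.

Answer: 1 2 3

Derivation:
Pair (0,1): pos 0,7 vel 3,3 -> not approaching (rel speed 0 <= 0)
Pair (1,2): pos 7,9 vel 3,4 -> not approaching (rel speed -1 <= 0)
Pair (2,3): pos 9,10 vel 4,3 -> gap=1, closing at 1/unit, collide at t=1
Earliest collision: t=1 between 2 and 3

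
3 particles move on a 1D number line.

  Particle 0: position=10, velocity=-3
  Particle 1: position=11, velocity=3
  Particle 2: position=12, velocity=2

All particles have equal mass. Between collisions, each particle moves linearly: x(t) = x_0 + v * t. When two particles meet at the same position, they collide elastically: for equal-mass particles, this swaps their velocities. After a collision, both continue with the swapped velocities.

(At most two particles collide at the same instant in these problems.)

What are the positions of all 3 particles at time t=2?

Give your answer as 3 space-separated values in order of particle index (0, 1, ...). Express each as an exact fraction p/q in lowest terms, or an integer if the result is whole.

Answer: 4 16 17

Derivation:
Collision at t=1: particles 1 and 2 swap velocities; positions: p0=7 p1=14 p2=14; velocities now: v0=-3 v1=2 v2=3
Advance to t=2 (no further collisions before then); velocities: v0=-3 v1=2 v2=3; positions = 4 16 17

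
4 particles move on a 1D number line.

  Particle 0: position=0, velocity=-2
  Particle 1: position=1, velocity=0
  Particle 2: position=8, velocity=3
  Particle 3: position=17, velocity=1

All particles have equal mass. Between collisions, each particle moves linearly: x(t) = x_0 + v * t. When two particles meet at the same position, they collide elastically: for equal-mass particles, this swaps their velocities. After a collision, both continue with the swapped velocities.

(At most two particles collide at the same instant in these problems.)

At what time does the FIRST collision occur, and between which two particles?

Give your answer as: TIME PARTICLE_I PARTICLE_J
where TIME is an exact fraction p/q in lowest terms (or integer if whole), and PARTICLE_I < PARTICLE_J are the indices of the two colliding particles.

Answer: 9/2 2 3

Derivation:
Pair (0,1): pos 0,1 vel -2,0 -> not approaching (rel speed -2 <= 0)
Pair (1,2): pos 1,8 vel 0,3 -> not approaching (rel speed -3 <= 0)
Pair (2,3): pos 8,17 vel 3,1 -> gap=9, closing at 2/unit, collide at t=9/2
Earliest collision: t=9/2 between 2 and 3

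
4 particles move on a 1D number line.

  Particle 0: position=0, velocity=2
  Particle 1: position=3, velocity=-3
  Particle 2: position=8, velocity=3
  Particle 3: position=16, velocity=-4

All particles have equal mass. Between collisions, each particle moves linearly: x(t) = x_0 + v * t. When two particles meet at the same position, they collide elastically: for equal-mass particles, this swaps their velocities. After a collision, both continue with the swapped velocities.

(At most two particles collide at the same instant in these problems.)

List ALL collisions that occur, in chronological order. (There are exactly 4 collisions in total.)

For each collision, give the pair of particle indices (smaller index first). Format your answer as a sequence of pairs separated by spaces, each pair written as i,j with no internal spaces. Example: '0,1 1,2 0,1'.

Collision at t=3/5: particles 0 and 1 swap velocities; positions: p0=6/5 p1=6/5 p2=49/5 p3=68/5; velocities now: v0=-3 v1=2 v2=3 v3=-4
Collision at t=8/7: particles 2 and 3 swap velocities; positions: p0=-3/7 p1=16/7 p2=80/7 p3=80/7; velocities now: v0=-3 v1=2 v2=-4 v3=3
Collision at t=8/3: particles 1 and 2 swap velocities; positions: p0=-5 p1=16/3 p2=16/3 p3=16; velocities now: v0=-3 v1=-4 v2=2 v3=3
Collision at t=13: particles 0 and 1 swap velocities; positions: p0=-36 p1=-36 p2=26 p3=47; velocities now: v0=-4 v1=-3 v2=2 v3=3

Answer: 0,1 2,3 1,2 0,1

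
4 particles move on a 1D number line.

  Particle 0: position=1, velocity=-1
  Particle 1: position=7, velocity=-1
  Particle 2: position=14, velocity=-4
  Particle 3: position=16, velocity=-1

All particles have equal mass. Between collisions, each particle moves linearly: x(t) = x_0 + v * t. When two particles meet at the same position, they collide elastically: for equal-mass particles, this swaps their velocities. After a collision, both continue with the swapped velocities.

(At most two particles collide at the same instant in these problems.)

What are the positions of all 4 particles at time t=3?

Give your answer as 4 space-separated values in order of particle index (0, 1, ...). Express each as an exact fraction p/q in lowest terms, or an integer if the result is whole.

Answer: -2 2 4 13

Derivation:
Collision at t=7/3: particles 1 and 2 swap velocities; positions: p0=-4/3 p1=14/3 p2=14/3 p3=41/3; velocities now: v0=-1 v1=-4 v2=-1 v3=-1
Advance to t=3 (no further collisions before then); velocities: v0=-1 v1=-4 v2=-1 v3=-1; positions = -2 2 4 13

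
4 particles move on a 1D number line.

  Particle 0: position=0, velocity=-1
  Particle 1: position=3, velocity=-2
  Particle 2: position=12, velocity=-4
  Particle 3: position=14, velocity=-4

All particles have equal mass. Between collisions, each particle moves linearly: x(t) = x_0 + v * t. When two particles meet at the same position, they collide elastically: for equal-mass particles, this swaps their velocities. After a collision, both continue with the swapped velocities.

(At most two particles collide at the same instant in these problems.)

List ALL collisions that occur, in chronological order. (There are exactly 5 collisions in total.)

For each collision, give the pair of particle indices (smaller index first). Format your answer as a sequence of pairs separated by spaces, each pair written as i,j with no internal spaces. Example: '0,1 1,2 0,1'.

Answer: 0,1 1,2 0,1 2,3 1,2

Derivation:
Collision at t=3: particles 0 and 1 swap velocities; positions: p0=-3 p1=-3 p2=0 p3=2; velocities now: v0=-2 v1=-1 v2=-4 v3=-4
Collision at t=4: particles 1 and 2 swap velocities; positions: p0=-5 p1=-4 p2=-4 p3=-2; velocities now: v0=-2 v1=-4 v2=-1 v3=-4
Collision at t=9/2: particles 0 and 1 swap velocities; positions: p0=-6 p1=-6 p2=-9/2 p3=-4; velocities now: v0=-4 v1=-2 v2=-1 v3=-4
Collision at t=14/3: particles 2 and 3 swap velocities; positions: p0=-20/3 p1=-19/3 p2=-14/3 p3=-14/3; velocities now: v0=-4 v1=-2 v2=-4 v3=-1
Collision at t=11/2: particles 1 and 2 swap velocities; positions: p0=-10 p1=-8 p2=-8 p3=-11/2; velocities now: v0=-4 v1=-4 v2=-2 v3=-1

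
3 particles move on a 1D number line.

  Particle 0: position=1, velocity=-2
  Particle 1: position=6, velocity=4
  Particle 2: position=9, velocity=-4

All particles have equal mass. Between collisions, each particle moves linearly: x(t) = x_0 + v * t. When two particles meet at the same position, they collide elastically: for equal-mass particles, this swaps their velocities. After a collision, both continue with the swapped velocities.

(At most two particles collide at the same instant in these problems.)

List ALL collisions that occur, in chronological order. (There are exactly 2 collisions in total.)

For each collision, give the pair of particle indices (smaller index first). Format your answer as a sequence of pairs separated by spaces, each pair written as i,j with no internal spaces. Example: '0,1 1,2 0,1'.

Answer: 1,2 0,1

Derivation:
Collision at t=3/8: particles 1 and 2 swap velocities; positions: p0=1/4 p1=15/2 p2=15/2; velocities now: v0=-2 v1=-4 v2=4
Collision at t=4: particles 0 and 1 swap velocities; positions: p0=-7 p1=-7 p2=22; velocities now: v0=-4 v1=-2 v2=4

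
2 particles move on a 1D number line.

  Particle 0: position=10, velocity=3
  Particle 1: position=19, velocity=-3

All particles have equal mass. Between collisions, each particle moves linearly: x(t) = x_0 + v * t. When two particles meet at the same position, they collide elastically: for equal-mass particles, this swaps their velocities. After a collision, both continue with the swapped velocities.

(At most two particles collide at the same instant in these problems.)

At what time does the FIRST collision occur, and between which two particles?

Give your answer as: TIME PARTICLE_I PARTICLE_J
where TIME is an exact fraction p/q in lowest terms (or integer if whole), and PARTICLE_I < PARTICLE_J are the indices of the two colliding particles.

Answer: 3/2 0 1

Derivation:
Pair (0,1): pos 10,19 vel 3,-3 -> gap=9, closing at 6/unit, collide at t=3/2
Earliest collision: t=3/2 between 0 and 1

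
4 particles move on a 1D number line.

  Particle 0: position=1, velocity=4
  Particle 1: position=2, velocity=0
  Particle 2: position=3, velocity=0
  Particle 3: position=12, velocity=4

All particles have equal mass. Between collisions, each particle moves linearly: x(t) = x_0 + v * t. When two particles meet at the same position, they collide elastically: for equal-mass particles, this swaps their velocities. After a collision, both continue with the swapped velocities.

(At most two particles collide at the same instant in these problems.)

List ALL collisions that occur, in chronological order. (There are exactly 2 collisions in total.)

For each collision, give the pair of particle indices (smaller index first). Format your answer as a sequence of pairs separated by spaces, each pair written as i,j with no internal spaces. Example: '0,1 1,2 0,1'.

Answer: 0,1 1,2

Derivation:
Collision at t=1/4: particles 0 and 1 swap velocities; positions: p0=2 p1=2 p2=3 p3=13; velocities now: v0=0 v1=4 v2=0 v3=4
Collision at t=1/2: particles 1 and 2 swap velocities; positions: p0=2 p1=3 p2=3 p3=14; velocities now: v0=0 v1=0 v2=4 v3=4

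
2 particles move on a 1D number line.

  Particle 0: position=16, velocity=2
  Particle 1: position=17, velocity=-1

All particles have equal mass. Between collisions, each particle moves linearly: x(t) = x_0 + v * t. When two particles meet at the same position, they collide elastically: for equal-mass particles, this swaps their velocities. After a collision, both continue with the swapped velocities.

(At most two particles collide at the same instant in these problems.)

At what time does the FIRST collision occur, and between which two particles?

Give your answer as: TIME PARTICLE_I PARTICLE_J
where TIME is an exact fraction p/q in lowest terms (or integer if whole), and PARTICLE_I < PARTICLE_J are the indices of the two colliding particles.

Pair (0,1): pos 16,17 vel 2,-1 -> gap=1, closing at 3/unit, collide at t=1/3
Earliest collision: t=1/3 between 0 and 1

Answer: 1/3 0 1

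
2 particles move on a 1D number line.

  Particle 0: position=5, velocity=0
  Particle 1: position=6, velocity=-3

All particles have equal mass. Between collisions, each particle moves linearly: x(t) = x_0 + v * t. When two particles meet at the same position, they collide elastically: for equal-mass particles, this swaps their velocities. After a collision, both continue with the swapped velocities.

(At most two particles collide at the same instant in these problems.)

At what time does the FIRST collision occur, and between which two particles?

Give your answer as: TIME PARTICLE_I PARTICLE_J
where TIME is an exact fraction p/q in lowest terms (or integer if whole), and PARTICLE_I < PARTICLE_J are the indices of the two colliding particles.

Answer: 1/3 0 1

Derivation:
Pair (0,1): pos 5,6 vel 0,-3 -> gap=1, closing at 3/unit, collide at t=1/3
Earliest collision: t=1/3 between 0 and 1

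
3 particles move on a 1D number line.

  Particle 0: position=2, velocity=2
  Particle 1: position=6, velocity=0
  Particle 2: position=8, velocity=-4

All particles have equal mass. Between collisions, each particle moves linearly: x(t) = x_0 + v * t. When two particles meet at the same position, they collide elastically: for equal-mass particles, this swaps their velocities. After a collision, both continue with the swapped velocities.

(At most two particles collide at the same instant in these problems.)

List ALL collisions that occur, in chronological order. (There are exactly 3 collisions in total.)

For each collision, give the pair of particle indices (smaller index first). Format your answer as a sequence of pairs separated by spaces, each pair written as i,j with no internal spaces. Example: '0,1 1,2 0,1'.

Collision at t=1/2: particles 1 and 2 swap velocities; positions: p0=3 p1=6 p2=6; velocities now: v0=2 v1=-4 v2=0
Collision at t=1: particles 0 and 1 swap velocities; positions: p0=4 p1=4 p2=6; velocities now: v0=-4 v1=2 v2=0
Collision at t=2: particles 1 and 2 swap velocities; positions: p0=0 p1=6 p2=6; velocities now: v0=-4 v1=0 v2=2

Answer: 1,2 0,1 1,2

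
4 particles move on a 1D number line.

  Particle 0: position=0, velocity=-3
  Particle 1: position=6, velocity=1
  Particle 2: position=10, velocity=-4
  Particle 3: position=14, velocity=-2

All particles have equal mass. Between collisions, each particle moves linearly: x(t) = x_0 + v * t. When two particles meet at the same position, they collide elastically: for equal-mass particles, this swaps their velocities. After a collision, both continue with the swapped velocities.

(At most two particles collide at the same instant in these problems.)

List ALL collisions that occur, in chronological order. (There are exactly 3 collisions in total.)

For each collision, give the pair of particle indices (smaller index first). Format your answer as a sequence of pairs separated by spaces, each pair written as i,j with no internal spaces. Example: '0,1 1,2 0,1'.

Answer: 1,2 2,3 0,1

Derivation:
Collision at t=4/5: particles 1 and 2 swap velocities; positions: p0=-12/5 p1=34/5 p2=34/5 p3=62/5; velocities now: v0=-3 v1=-4 v2=1 v3=-2
Collision at t=8/3: particles 2 and 3 swap velocities; positions: p0=-8 p1=-2/3 p2=26/3 p3=26/3; velocities now: v0=-3 v1=-4 v2=-2 v3=1
Collision at t=10: particles 0 and 1 swap velocities; positions: p0=-30 p1=-30 p2=-6 p3=16; velocities now: v0=-4 v1=-3 v2=-2 v3=1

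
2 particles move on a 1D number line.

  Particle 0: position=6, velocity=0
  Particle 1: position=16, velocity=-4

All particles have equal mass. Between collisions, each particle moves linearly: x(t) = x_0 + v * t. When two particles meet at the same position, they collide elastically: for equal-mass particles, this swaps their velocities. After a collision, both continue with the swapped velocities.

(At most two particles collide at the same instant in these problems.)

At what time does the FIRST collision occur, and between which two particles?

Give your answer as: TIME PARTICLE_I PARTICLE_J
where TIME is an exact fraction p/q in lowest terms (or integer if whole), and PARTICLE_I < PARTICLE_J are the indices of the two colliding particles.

Answer: 5/2 0 1

Derivation:
Pair (0,1): pos 6,16 vel 0,-4 -> gap=10, closing at 4/unit, collide at t=5/2
Earliest collision: t=5/2 between 0 and 1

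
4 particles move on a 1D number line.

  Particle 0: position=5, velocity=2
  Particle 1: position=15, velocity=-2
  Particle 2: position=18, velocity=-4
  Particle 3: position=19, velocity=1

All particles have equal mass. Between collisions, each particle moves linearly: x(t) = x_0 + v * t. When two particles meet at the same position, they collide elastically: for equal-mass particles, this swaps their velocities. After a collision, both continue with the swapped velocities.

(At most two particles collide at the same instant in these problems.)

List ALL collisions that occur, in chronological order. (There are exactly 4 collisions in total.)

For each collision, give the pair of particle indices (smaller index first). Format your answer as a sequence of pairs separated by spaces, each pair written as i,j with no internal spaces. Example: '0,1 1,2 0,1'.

Collision at t=3/2: particles 1 and 2 swap velocities; positions: p0=8 p1=12 p2=12 p3=41/2; velocities now: v0=2 v1=-4 v2=-2 v3=1
Collision at t=13/6: particles 0 and 1 swap velocities; positions: p0=28/3 p1=28/3 p2=32/3 p3=127/6; velocities now: v0=-4 v1=2 v2=-2 v3=1
Collision at t=5/2: particles 1 and 2 swap velocities; positions: p0=8 p1=10 p2=10 p3=43/2; velocities now: v0=-4 v1=-2 v2=2 v3=1
Collision at t=14: particles 2 and 3 swap velocities; positions: p0=-38 p1=-13 p2=33 p3=33; velocities now: v0=-4 v1=-2 v2=1 v3=2

Answer: 1,2 0,1 1,2 2,3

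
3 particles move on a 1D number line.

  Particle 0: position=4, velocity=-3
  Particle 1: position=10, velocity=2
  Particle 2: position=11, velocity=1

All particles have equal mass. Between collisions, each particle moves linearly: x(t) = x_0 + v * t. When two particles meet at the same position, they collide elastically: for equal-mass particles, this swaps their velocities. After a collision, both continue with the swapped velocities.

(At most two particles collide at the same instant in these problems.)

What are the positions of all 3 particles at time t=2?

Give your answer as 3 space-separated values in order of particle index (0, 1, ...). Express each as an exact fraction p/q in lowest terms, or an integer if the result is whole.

Answer: -2 13 14

Derivation:
Collision at t=1: particles 1 and 2 swap velocities; positions: p0=1 p1=12 p2=12; velocities now: v0=-3 v1=1 v2=2
Advance to t=2 (no further collisions before then); velocities: v0=-3 v1=1 v2=2; positions = -2 13 14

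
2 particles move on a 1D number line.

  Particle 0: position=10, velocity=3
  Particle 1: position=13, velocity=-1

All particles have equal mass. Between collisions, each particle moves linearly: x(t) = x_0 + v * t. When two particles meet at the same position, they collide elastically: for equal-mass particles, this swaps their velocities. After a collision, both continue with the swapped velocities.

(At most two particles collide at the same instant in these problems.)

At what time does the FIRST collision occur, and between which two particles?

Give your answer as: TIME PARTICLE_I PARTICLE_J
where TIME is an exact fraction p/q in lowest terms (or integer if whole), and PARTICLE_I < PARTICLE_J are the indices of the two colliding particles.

Answer: 3/4 0 1

Derivation:
Pair (0,1): pos 10,13 vel 3,-1 -> gap=3, closing at 4/unit, collide at t=3/4
Earliest collision: t=3/4 between 0 and 1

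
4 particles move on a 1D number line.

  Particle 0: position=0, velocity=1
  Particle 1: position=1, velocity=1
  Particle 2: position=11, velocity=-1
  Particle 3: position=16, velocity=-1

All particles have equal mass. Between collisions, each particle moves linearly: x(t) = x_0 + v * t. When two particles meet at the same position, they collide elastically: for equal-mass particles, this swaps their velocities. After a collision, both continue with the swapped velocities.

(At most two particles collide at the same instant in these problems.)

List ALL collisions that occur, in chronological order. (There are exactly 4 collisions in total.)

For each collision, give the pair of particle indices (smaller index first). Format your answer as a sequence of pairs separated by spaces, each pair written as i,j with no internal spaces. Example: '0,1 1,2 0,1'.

Collision at t=5: particles 1 and 2 swap velocities; positions: p0=5 p1=6 p2=6 p3=11; velocities now: v0=1 v1=-1 v2=1 v3=-1
Collision at t=11/2: particles 0 and 1 swap velocities; positions: p0=11/2 p1=11/2 p2=13/2 p3=21/2; velocities now: v0=-1 v1=1 v2=1 v3=-1
Collision at t=15/2: particles 2 and 3 swap velocities; positions: p0=7/2 p1=15/2 p2=17/2 p3=17/2; velocities now: v0=-1 v1=1 v2=-1 v3=1
Collision at t=8: particles 1 and 2 swap velocities; positions: p0=3 p1=8 p2=8 p3=9; velocities now: v0=-1 v1=-1 v2=1 v3=1

Answer: 1,2 0,1 2,3 1,2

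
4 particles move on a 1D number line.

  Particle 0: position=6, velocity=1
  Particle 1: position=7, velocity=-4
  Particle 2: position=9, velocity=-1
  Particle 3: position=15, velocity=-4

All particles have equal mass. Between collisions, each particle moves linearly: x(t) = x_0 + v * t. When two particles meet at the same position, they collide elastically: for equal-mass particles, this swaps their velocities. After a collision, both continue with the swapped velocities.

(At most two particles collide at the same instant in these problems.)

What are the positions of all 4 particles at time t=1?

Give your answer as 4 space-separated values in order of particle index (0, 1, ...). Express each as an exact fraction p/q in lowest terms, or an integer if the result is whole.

Collision at t=1/5: particles 0 and 1 swap velocities; positions: p0=31/5 p1=31/5 p2=44/5 p3=71/5; velocities now: v0=-4 v1=1 v2=-1 v3=-4
Advance to t=1 (no further collisions before then); velocities: v0=-4 v1=1 v2=-1 v3=-4; positions = 3 7 8 11

Answer: 3 7 8 11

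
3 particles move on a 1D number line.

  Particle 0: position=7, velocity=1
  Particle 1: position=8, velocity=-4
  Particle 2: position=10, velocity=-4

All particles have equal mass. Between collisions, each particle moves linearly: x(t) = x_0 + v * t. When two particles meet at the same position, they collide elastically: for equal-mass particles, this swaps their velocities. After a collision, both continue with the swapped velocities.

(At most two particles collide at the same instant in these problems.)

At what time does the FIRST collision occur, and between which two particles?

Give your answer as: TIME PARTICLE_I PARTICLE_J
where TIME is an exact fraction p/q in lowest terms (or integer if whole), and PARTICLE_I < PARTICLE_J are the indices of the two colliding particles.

Answer: 1/5 0 1

Derivation:
Pair (0,1): pos 7,8 vel 1,-4 -> gap=1, closing at 5/unit, collide at t=1/5
Pair (1,2): pos 8,10 vel -4,-4 -> not approaching (rel speed 0 <= 0)
Earliest collision: t=1/5 between 0 and 1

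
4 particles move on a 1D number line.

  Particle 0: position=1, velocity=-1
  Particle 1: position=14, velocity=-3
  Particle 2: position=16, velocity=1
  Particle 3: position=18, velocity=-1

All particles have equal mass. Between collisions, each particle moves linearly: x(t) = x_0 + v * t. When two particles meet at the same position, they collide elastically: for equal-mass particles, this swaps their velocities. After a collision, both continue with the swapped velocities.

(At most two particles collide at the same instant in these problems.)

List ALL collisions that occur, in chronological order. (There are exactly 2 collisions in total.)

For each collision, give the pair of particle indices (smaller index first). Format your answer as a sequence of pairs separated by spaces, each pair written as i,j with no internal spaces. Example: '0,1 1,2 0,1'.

Answer: 2,3 0,1

Derivation:
Collision at t=1: particles 2 and 3 swap velocities; positions: p0=0 p1=11 p2=17 p3=17; velocities now: v0=-1 v1=-3 v2=-1 v3=1
Collision at t=13/2: particles 0 and 1 swap velocities; positions: p0=-11/2 p1=-11/2 p2=23/2 p3=45/2; velocities now: v0=-3 v1=-1 v2=-1 v3=1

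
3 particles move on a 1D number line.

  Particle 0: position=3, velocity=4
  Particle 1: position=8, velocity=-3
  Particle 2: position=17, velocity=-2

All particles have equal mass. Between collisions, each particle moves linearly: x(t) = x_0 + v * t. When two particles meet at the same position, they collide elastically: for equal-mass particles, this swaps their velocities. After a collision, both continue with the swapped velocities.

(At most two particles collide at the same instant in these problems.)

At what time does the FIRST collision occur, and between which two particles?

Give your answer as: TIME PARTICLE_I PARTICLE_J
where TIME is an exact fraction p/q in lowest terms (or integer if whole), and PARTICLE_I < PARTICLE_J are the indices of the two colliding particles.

Answer: 5/7 0 1

Derivation:
Pair (0,1): pos 3,8 vel 4,-3 -> gap=5, closing at 7/unit, collide at t=5/7
Pair (1,2): pos 8,17 vel -3,-2 -> not approaching (rel speed -1 <= 0)
Earliest collision: t=5/7 between 0 and 1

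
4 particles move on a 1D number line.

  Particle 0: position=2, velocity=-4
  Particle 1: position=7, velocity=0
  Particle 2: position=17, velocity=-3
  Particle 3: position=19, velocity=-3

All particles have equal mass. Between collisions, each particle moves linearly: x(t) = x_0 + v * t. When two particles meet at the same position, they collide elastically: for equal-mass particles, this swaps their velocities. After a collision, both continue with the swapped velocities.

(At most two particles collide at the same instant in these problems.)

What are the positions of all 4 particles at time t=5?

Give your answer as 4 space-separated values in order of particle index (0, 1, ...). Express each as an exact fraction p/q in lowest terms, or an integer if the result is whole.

Answer: -18 2 4 7

Derivation:
Collision at t=10/3: particles 1 and 2 swap velocities; positions: p0=-34/3 p1=7 p2=7 p3=9; velocities now: v0=-4 v1=-3 v2=0 v3=-3
Collision at t=4: particles 2 and 3 swap velocities; positions: p0=-14 p1=5 p2=7 p3=7; velocities now: v0=-4 v1=-3 v2=-3 v3=0
Advance to t=5 (no further collisions before then); velocities: v0=-4 v1=-3 v2=-3 v3=0; positions = -18 2 4 7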